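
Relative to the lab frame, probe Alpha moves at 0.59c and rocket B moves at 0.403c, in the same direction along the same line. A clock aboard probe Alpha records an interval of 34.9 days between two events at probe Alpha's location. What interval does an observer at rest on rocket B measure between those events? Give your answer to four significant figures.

36.00 days

Speed of probe Alpha in rocket B's frame: u = (v_A − v_B)/(1 − v_A v_B/c²) = (0.59 − 0.403)/(1 − 0.59×0.403) = 0.187/0.76223 = 0.24533; |u| = 0.24533c.
γ for this relative speed: γ = 1/√(1 − 0.0601868) = 1.0315.
Probe Alpha's interval is proper; time dilation gives Δt_B = γΔτ = 1.0315 × 34.9 days = 36.00 days.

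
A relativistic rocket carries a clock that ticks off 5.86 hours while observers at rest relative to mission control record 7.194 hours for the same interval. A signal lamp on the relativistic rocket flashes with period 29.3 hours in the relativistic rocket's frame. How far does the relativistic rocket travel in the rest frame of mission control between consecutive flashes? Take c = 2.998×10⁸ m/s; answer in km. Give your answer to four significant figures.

The time-dilation ratio gives γ = 7.194/5.86 = 1.22765.
β = √(1 − 1/γ²) = 0.58007. Lab-frame period = γτ = 1.22765×29.3 hours = 35.97 hours. Distance = βc × γτ = 0.58007 × 2.998×10⁸ m/s × 129492 s = 2.2519×10^13 m = 2.252×10^10 km.

2.252×10^10 km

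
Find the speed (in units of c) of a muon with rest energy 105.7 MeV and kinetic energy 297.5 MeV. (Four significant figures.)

0.9650c

γ = 1 + K/(mc²) = 1 + 297.5/105.7 = 3.8146.
β = √(1 − 1/γ²) = √(1 − 0.068723) = √0.931277 = 0.9650.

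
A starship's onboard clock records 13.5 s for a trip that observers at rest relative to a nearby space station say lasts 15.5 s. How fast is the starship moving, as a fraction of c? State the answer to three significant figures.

γ = Δt/Δτ = 15.5/13.5 = 1.1481.
β = √(1 − 1/γ²) = √(1 − 0.758648) = √0.241352 = 0.491.

0.491c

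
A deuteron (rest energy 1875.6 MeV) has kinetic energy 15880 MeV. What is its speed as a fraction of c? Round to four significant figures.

γ = 1 + K/(mc²) = 1 + 15880/1875.6 = 9.4666.
β = √(1 − 1/γ²) = √(1 − 0.0111587) = √0.9888413 = 0.9944.

0.9944c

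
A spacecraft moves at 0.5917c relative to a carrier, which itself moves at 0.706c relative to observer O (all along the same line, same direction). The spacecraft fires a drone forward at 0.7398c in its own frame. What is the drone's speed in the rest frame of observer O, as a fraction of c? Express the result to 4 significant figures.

Apply u = (u'+v)/(1+u'v) twice. Drone in the carrier frame: (0.7398+0.5917)/(1+0.7398·0.5917) = 1.3315/1.43773966 = 0.92611c.
That velocity, transformed to the rest frame of observer O: (0.92611+0.706)/(1+0.92611·0.706) = 1.63211/1.65383366 = 0.98686c.

0.9869c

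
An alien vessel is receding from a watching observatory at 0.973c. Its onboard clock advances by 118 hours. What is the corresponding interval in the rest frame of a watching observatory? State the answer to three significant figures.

γ = 1/√(1 − β²) = 1/√(1 − 0.946729) = 1/√0.053271 = 1/0.230805 = 4.3327.
Time dilation: Δt = γ·Δτ = 4.3327 × 118 = 511 hours.

511 hours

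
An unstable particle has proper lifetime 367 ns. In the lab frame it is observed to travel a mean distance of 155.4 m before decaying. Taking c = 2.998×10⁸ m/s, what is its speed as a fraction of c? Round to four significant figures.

0.8161c

Let x = d/(cτ) = 155.4 m / (2.998×10⁸ m/s × 3.670×10^-7 s) = 1.4124. Since d = βγcτ, x = βγ = β/√(1−β²).
Solving: β² = x²/(1+x²) = 1.99487/2.99487 = 0.666096, so β = 0.8161.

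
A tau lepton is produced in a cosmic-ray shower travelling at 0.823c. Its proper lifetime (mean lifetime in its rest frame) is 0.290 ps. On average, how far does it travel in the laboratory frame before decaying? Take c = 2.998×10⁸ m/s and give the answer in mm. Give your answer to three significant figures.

γ = 1/√(1 − β²) = 1/√(1 − 0.677329) = 1/√0.322671 = 1/0.568041 = 1.7604.
Lab-frame lifetime: Δt = γτ = 1.7604 × 0.290 ps = 0.51052 ps.
Distance: d = vΔt = 0.823 × 2.998×10⁸ m/s × 5.1052×10^-13 s = 1.26×10^-4 m = 0.126 mm.

0.126 mm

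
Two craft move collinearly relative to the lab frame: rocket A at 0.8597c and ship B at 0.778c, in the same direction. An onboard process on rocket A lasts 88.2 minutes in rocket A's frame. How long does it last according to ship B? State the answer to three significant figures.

The velocity of rocket A relative to ship B is (0.8597 − 0.778)c / (1 − 0.8597×0.778) = 0.24671c; relative speed 0.24671c.
At |u| = 0.24671c, γ = (1 − 0.0608658)^(−1/2) = 1.0319.
The clock on rocket A records proper time, so ship B measures Δt = γΔτ = 1.0319 × 88.2 = 91.0 minutes.

91.0 minutes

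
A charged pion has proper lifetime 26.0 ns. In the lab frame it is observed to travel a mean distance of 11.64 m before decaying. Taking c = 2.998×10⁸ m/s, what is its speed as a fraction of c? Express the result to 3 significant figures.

0.831c

d = βγcτ ⇒ βγ = d/(cτ) = 11.64 m / (7.7948 m) = 1.4933.
β = (βγ)/√(1+(βγ)²) = 1.4933/√3.22994 = 0.831.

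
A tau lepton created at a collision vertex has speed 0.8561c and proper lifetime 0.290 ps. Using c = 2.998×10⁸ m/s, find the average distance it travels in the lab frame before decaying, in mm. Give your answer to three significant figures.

Lorentz factor: γ = (1 − 0.73290721)^(−1/2) = 1.9349.
Lab-frame lifetime: Δt = γτ = 1.9349 × 0.290 ps = 0.56112 ps.
Distance: d = vΔt = 0.8561 × 2.998×10⁸ m/s × 5.6112×10^-13 s = 1.44×10^-4 m = 0.144 mm.

0.144 mm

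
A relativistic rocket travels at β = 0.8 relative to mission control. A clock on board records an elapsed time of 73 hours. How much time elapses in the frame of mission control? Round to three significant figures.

β² = 0.64, so γ = 1/√0.36 = 1.6667.
The onboard clock measures proper time, so the interval in the rest frame of mission control is dilated: Δt = γ·Δτ = 1.6667 × 73 hours = 122 hours.

122 hours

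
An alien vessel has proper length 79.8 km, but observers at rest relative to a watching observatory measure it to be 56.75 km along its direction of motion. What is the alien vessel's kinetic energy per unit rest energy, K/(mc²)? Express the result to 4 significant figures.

γ = L₀/L = 79.8/56.75 = 1.40617.
K/(mc²) = γ − 1 = 1.40617 − 1 = 0.4062.

0.4062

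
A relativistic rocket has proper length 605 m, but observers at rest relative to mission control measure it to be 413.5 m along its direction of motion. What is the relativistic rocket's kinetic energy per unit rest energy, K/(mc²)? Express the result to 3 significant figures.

0.463

γ = L₀/L = 605/413.5 = 1.46312.
Since K = (γ−1)mc², K/(mc²) = 1.46312 − 1 = 0.463.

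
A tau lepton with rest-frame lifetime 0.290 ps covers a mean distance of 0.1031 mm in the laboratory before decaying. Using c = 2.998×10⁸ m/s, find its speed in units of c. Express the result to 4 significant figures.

0.7645c

Lab distance = (lab lifetime)·v = γτ·βc, so βγ = d/(cτ) = 1.031×10^-4/(2.998×10⁸ × 2.900×10^-13) = 1.1858.
With βγ = 1.1858: γ² = 1 + (βγ)² = 2.40612, and β = (βγ)/γ = 1.1858/1.55117 = 0.7645.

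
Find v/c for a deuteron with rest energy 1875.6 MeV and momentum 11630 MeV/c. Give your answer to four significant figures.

0.9872

βγ = pc/(mc²) = 11630/1875.6 = 6.2007.
Since γ² = 1 + (βγ)² = 39.4487, γ = √39.4487 = 6.28082, and β = (βγ)/γ = 6.2007/6.28082 = 0.9872.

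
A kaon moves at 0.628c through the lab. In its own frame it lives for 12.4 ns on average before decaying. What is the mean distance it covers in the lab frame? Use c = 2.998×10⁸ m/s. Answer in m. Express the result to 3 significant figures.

3.00 m

Lorentz factor: γ = (1 − 0.394384)^(−1/2) = 1.285.
Lab-frame lifetime: Δt = γτ = 1.285 × 12.4 ns = 15.934 ns.
Distance: d = vΔt = 0.628 × 2.998×10⁸ m/s × 1.5934×10^-8 s = 3.00 m.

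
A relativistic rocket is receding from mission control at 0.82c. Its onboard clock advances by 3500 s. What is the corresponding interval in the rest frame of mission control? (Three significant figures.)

γ = 1/√(1 − β²) = 1/√(1 − 0.6724) = 1/√0.3276 = 1/0.572364 = 1.7471.
Time dilation: Δt = γ·Δτ = 1.7471 × 3500 = 6110 s.

6110 s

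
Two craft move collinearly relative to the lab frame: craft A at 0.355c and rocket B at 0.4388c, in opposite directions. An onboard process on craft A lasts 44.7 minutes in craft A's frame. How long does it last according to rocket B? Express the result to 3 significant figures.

61.5 minutes

Speed of craft A in rocket B's frame: u = (v_A + v_B)/(1 + v_A v_B/c²) = (0.355 + 0.4388)/(1 + 0.355×0.4388) = 0.7938/1.155774 = 0.68681; |u| = 0.68681c.
At |u| = 0.68681c, γ = (1 − 0.471708)^(−1/2) = 1.3758.
Craft A's interval is proper; time dilation gives Δt_B = γΔτ = 1.3758 × 44.7 minutes = 61.5 minutes.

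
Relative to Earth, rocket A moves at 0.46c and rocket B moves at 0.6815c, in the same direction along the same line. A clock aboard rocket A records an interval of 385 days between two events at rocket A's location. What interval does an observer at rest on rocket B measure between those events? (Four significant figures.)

The velocity of rocket A relative to rocket B is (0.46 − 0.6815)c / (1 − 0.46×0.6815) = −0.32265c; relative speed 0.32265c.
γ for this relative speed: γ = 1/√(1 − 0.104103) = 1.0565.
The clock on rocket A records proper time, so rocket B measures Δt = γΔτ = 1.0565 × 385 = 406.8 days.

406.8 days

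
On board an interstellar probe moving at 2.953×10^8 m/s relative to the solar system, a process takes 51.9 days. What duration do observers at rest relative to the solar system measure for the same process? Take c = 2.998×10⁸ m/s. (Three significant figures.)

β = v/c = (2.953×10^8 m/s)/(2.998×10⁸ m/s) = 0.98499.
With β = 0.98499, γ = 1/√(1 − 0.98499²) = 1/√0.0297946999 = 5.7934.
Time dilation: Δt = γ·Δτ = 5.7934 × 51.9 = 301 days.

301 days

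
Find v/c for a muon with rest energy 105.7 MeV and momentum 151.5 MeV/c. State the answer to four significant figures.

pc/(mc²) = 151.5/105.7 = 1.4333 = βγ = β/√(1−β²).
So β² = x²/(1 + x²) with x = 1.4333: x² = 2.05435, β² = 2.05435/3.05435 = 0.672598, β = 0.8201.

0.8201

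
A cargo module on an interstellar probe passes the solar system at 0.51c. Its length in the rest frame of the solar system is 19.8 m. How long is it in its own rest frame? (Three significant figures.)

23.0 m

γ = 1/√(1 − β²) = 1/√(1 − 0.2601) = 1/√0.7399 = 1/0.860174 = 1.1626.
Proper length: L₀ = γ·L = 1.1626 × 19.8 = 23.0 m.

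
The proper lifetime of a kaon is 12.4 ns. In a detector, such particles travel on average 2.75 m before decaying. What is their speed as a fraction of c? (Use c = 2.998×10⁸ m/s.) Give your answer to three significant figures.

d = βγcτ ⇒ βγ = d/(cτ) = 2.750 m / (3.71752 m) = 0.73974.
β = (βγ)/√(1+(βγ)²) = 0.73974/√1.547215 = 0.595.

0.595c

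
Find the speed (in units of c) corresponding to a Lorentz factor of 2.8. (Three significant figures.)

β = √(1 − 1/γ²) = √(1 − 1/7.84) = √0.872449 = 0.934.

0.934c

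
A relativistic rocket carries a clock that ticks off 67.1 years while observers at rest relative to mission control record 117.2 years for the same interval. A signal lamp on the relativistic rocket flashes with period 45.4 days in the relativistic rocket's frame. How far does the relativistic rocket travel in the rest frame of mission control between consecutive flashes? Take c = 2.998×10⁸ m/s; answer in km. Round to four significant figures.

1.684×10^12 km

The time-dilation ratio gives γ = 117.2/67.1 = 1.74665.
β = √(1 − 1/γ²) = 0.81989. Lab-frame period = γτ = 1.74665×45.4 days = 79.298 days. Distance = βc × γτ = 0.81989 × 2.998×10⁸ m/s × 6851347.2 s = 1.6841×10^15 m = 1.684×10^12 km.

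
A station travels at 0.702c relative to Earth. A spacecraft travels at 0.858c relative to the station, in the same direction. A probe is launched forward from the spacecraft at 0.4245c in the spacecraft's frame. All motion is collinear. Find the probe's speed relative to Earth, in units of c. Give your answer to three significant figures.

Apply u = (u'+v)/(1+u'v) twice. Probe in the station frame: (0.4245+0.858)/(1+0.4245·0.858) = 1.2825/1.364221 = 0.9401c.
That velocity, transformed to the rest frame of Earth: (0.9401+0.702)/(1+0.9401·0.702) = 1.6421/1.6599502 = 0.98925c.

0.989c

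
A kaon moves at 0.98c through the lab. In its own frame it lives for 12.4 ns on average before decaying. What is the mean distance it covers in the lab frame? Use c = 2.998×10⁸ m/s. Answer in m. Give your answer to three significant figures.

β² = 0.9604, so γ = 1/√0.0396 = 5.0252.
Lab-frame lifetime: Δt = γτ = 5.0252 × 12.4 ns = 62.312 ns.
Distance: d = vΔt = 0.98 × 2.998×10⁸ m/s × 6.2312×10^-8 s = 18.3 m.

18.3 m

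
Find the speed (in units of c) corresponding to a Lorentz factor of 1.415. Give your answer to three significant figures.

0.707c

β = √(1 − 1/γ²) = √(1 − 1/2.002225) = √0.500556 = 0.707.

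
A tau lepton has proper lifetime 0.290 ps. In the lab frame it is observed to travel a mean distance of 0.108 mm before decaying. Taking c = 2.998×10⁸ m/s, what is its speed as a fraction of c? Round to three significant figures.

d = βγcτ ⇒ βγ = d/(cτ) = 1.080×10^-4 m / (8.6942×10^-5 m) = 1.2422.
β = (βγ)/√(1+(βγ)²) = 1.2422/√2.54306 = 0.779.

0.779c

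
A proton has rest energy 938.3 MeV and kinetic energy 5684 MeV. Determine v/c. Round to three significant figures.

γ = 1 + K/(mc²) = 1 + 5684/938.3 = 7.0578.
β = √(1 − 1/γ²) = √(1 − 0.0200753) = √0.9799247 = 0.990.

0.990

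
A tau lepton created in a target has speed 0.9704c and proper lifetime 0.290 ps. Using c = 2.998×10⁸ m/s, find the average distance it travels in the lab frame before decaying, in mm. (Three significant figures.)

β² = 0.94167616, so γ = 1/√0.05832384 = 4.1407.
Lab-frame lifetime: Δt = γτ = 4.1407 × 0.290 ps = 1.2008 ps.
Distance: d = vΔt = 0.9704 × 2.998×10⁸ m/s × 1.2008×10^-12 s = 3.49×10^-4 m = 0.349 mm.

0.349 mm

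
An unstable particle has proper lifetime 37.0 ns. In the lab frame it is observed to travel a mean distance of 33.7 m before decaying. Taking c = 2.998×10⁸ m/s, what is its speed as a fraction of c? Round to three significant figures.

0.950c

d = βγcτ ⇒ βγ = d/(cτ) = 33.70 m / (11.0926 m) = 3.0381.
β = (βγ)/√(1+(βγ)²) = 3.0381/√10.23005 = 0.950.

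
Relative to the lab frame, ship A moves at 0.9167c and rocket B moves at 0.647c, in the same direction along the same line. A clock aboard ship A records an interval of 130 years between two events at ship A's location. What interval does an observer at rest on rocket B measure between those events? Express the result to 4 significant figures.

173.6 years

Transform ship A's velocity into rocket B's frame: (0.9167 − 0.647)/(1 − 0.9167·0.647) = 0.2697/0.4068951, so the relative speed is 0.66282c.
At |u| = 0.66282c, γ = (1 − 0.43933)^(−1/2) = 1.3355.
Ship A's interval is proper; time dilation gives Δt_B = γΔτ = 1.3355 × 130 years = 173.6 years.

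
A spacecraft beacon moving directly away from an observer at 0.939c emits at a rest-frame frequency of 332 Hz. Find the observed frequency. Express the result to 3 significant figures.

58.9 Hz

Relativistic Doppler (source moving away): f_obs = f_src · √((1−β)/(1+β)).
With β = 0.939: factor = √(0.061/1.939) = 0.17737.
f_obs = 332 × 0.17737 = 58.9 Hz.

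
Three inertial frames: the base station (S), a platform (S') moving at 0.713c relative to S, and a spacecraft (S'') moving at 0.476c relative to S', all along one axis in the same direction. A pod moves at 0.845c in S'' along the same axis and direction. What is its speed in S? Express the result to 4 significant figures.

0.9901c

Apply u = (u'+v)/(1+u'v) twice. Pod in the platform frame: (0.845+0.476)/(1+0.845·0.476) = 1.321/1.40222 = 0.94208c.
That velocity, transformed to the rest frame of the base station: (0.94208+0.713)/(1+0.94208·0.713) = 1.65508/1.67170304 = 0.99006c.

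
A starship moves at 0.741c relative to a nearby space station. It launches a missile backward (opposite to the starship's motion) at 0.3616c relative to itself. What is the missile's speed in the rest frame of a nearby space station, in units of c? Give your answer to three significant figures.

0.518c

In units of c, u = (u' + v)/(1 + u'v) with u' = −0.3616 and v = 0.741.
Numerator: −0.3616 + 0.741 = 0.3794. Denominator: 1 + (−0.3616)(0.741) = 0.7320544.
u = 0.3794/0.7320544 = 0.51827, so the speed is 0.518c.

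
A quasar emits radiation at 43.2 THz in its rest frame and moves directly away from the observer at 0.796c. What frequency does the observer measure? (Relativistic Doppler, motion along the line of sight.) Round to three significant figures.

Relativistic Doppler (source moving away): f_obs = f_src · √((1−β)/(1+β)).
With β = 0.796: factor = √(0.204/1.796) = 0.33702.
f_obs = 43.2 × 0.33702 = 14.6 THz.

14.6 THz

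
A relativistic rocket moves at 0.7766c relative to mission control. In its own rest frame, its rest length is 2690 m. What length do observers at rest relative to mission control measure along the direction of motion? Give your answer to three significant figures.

Lorentz factor: γ = (1 − 0.60310756)^(−1/2) = 1.5873.
Along the direction of motion the measured length is L₀/γ = 2690/1.5873 = 1690 m.

1690 m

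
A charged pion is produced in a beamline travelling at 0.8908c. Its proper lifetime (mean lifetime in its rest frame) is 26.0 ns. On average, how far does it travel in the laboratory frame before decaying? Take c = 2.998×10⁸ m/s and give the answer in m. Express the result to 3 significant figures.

β² = 0.79352464, so γ = 1/√0.20647536 = 2.2007.
Lab-frame lifetime: Δt = γτ = 2.2007 × 26.0 ns = 57.218 ns.
Distance: d = vΔt = 0.8908 × 2.998×10⁸ m/s × 5.7218×10^-8 s = 15.3 m.

15.3 m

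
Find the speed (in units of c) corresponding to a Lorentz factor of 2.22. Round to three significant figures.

β = √(1 − 1/γ²) = √(1 − 1/4.9284) = √0.797094 = 0.893.

0.893c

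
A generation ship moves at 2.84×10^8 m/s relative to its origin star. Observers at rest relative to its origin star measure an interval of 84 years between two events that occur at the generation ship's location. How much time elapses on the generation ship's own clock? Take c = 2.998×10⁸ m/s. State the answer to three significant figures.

26.9 years

β = v/c = (2.84×10^8 m/s)/(2.998×10⁸ m/s) = 0.947298.
With β = 0.947298, γ = 1/√(1 − 0.947298²) = 1/√0.1026265 = 3.1215.
The moving clock records proper time: Δτ = Δt/γ = 84/3.1215 = 26.9 years.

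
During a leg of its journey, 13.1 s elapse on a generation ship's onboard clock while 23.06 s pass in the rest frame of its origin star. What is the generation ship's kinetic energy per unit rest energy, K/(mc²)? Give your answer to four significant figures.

The time-dilation ratio gives γ = 23.06/13.1 = 1.76031.
K/(mc²) = γ − 1 = 1.76031 − 1 = 0.7603.

0.7603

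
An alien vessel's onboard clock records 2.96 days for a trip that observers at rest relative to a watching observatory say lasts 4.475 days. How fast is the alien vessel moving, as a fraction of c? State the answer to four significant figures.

γ = Δt/Δτ = 4.475/2.96 = 1.5118.
β = √(1 − 1/γ²) = √(1 − 0.437534) = √0.562466 = 0.7500.

0.7500c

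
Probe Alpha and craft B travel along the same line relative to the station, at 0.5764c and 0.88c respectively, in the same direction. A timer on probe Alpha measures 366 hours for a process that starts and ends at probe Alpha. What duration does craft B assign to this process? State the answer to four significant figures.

Speed of probe Alpha in craft B's frame: u = (v_A − v_B)/(1 − v_A v_B/c²) = (0.5764 − 0.88)/(1 − 0.5764×0.88) = −0.3036/0.492768 = −0.61611; |u| = 0.61611c.
At |u| = 0.61611c, γ = (1 − 0.379592)^(−1/2) = 1.2696.
The clock on probe Alpha records proper time, so craft B measures Δt = γΔτ = 1.2696 × 366 = 464.7 hours.

464.7 hours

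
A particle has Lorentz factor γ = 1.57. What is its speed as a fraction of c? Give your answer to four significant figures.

β = √(1 − 1/γ²) = √(1 − 1/2.4649) = √0.594304 = 0.7709.

0.7709c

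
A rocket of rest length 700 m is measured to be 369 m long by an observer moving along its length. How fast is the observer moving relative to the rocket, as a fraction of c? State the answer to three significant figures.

0.850c

Length contraction gives γ = L₀/L = 700/369 = 1.897.
β = √(1 − 1/γ²) = √0.722115 = 0.850.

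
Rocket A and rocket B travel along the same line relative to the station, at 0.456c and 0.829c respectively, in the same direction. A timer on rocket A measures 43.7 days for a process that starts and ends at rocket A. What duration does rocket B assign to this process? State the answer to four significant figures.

54.61 days

The velocity of rocket A relative to rocket B is (0.456 − 0.829)c / (1 − 0.456×0.829) = −0.5997c; relative speed 0.5997c.
γ for this relative speed: γ = 1/√(1 − 0.35964) = 1.2496.
The clock on rocket A records proper time, so rocket B measures Δt = γΔτ = 1.2496 × 43.7 = 54.61 days.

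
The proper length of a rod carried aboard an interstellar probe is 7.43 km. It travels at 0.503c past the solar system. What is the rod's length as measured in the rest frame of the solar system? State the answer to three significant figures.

6.42 km

With β = 0.503, γ = 1/√(1 − 0.503²) = 1/√0.746991 = 1.157.
Length contraction: L = L₀/γ = 7.43/1.157 = 6.42 km.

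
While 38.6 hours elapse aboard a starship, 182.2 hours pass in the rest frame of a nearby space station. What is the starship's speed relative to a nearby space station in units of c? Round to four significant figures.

0.9773c

γ = Δt/Δτ = 182.2/38.6 = 4.7202.
β = √(1 − 1/γ²) = √(1 − 0.0448827) = √0.9551173 = 0.9773.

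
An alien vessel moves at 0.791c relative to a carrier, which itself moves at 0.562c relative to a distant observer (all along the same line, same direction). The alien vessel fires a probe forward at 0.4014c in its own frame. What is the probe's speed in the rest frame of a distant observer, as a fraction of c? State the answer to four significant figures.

Compose velocities in two stages. Stage 1 (into S'): u₁ = (0.4014+0.791)/(1+0.4014×0.791) = 0.90504.
Stage 2 (into S): u = (0.90504+0.562)/(1+0.90504×0.562) = 0.97243, so the speed is 0.9724c.

0.9724c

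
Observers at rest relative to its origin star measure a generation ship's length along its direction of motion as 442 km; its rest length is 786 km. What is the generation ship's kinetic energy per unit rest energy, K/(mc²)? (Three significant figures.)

0.778

Length contraction gives γ = L₀/L = 786/442 = 1.77828.
Since K = (γ−1)mc², K/(mc²) = 1.77828 − 1 = 0.778.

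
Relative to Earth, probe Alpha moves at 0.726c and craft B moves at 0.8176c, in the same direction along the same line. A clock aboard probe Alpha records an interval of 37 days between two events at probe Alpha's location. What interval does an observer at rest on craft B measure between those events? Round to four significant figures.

Transform probe Alpha's velocity into craft B's frame: (0.726 − 0.8176)/(1 − 0.726·0.8176) = −0.0916/0.4064224, so the relative speed is 0.22538c.
γ for this relative speed: γ = 1/√(1 − 0.0507961) = 1.0264.
Probe Alpha's interval is proper; time dilation gives Δt_B = γΔτ = 1.0264 × 37 days = 37.98 days.

37.98 days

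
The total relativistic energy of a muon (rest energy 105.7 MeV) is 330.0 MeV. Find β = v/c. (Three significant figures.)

Total energy E = γmc² gives γ = 330.0/105.7 = 3.122.
Hence β = √(1 − 1/γ²) = √(1 − 0.102597) = √0.897403 = 0.947.

0.947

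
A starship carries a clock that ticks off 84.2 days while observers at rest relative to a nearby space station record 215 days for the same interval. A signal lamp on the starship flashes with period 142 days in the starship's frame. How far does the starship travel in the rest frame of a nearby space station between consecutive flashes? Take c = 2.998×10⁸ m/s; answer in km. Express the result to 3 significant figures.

From Δt = γΔτ: γ = 215/84.2 = 2.55344.
β = √(1 − 1/γ²) = 0.92012. Lab-frame period = γτ = 2.55344×142 days = 362.59 days. Distance = βc × γτ = 0.92012 × 2.998×10⁸ m/s × 31327776 s = 8.6418×10^15 m = 8.64×10^12 km.

8.64×10^12 km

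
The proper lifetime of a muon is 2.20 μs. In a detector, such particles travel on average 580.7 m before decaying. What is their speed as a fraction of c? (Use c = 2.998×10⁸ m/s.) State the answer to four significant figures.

0.6608c

d = βγcτ ⇒ βγ = d/(cτ) = 580.7 m / (659.56 m) = 0.88044.
β = (βγ)/√(1+(βγ)²) = 0.88044/√1.775175 = 0.6608.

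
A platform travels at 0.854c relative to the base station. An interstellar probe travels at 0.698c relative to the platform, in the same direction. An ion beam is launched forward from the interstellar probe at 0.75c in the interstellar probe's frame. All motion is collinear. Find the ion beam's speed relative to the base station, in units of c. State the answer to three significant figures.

0.996c

Apply u = (u'+v)/(1+u'v) twice. Ion beam in the platform frame: (0.75+0.698)/(1+0.75·0.698) = 1.448/1.5235 = 0.95044c.
That velocity, transformed to the rest frame of the base station: (0.95044+0.854)/(1+0.95044·0.854) = 1.80444/1.81167576 = 0.99601c.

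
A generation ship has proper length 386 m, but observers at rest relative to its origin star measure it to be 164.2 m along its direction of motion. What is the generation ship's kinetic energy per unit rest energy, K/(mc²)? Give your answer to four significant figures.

1.351

From L = L₀/γ: γ = 386/164.2 = 2.35079.
K/(mc²) = γ − 1 = 2.35079 − 1 = 1.351.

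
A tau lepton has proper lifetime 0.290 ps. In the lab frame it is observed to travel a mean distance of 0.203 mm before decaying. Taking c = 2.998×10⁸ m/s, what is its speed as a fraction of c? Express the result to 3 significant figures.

Lab distance = (lab lifetime)·v = γτ·βc, so βγ = d/(cτ) = 2.030×10^-4/(2.998×10⁸ × 2.900×10^-13) = 2.3349.
With βγ = 2.3349: γ² = 1 + (βγ)² = 6.45176, and β = (βγ)/γ = 2.3349/2.54003 = 0.919.

0.919c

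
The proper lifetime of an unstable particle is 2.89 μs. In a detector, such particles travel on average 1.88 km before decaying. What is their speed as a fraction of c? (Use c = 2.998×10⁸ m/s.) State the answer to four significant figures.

d = βγcτ ⇒ βγ = d/(cτ) = 1880 m / (866.422 m) = 2.1698.
β = (βγ)/√(1+(βγ)²) = 2.1698/√5.70803 = 0.9082.

0.9082c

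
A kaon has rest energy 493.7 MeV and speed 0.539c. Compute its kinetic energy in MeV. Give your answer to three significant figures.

β² = 0.290521, so γ = 1/√0.709479 = 1.18722.
Kinetic energy: K = (γ − 1)mc² = (1.18722 − 1) × 493.7 MeV = 0.18722 × 493.7 = 92.4 MeV.

92.4 MeV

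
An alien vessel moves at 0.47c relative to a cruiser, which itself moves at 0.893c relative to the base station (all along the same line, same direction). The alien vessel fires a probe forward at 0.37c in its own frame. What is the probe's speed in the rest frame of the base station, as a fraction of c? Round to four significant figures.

0.9814c

First combine the probe and alien vessel (S''→S'): u₁ = (0.37 + 0.47)/(1 + 0.37×0.47) = 0.84/1.1739 = 0.71556.
Then combine with the cruiser (S'→S): u = (0.71556 + 0.893)/(1 + 0.71556×0.893) = 1.60856/1.63899508 = 0.98143.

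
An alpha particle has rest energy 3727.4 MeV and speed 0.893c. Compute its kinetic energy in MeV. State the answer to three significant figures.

4550 MeV

γ = 1/√(1 − β²) = 1/√(1 − 0.797449) = 1/√0.202551 = 2.2219.
Kinetic energy: K = (γ − 1)mc² = (2.2219 − 1) × 3727.4 MeV = 1.2219 × 3727.4 = 4550 MeV.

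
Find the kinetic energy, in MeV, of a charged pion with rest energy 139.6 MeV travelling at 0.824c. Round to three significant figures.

γ = 1/√(1 − β²) = 1/√(1 − 0.678976) = 1/√0.321024 = 1.76495.
Kinetic energy: K = (γ − 1)mc² = (1.76495 − 1) × 139.6 MeV = 0.76495 × 139.6 = 107 MeV.

107 MeV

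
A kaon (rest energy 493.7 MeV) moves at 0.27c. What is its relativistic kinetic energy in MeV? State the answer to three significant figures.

19.0 MeV

γ = 1/√(1 − β²) = 1/√(1 − 0.0729) = 1/√0.9271 = 1.038572.
Kinetic energy: K = (γ − 1)mc² = (1.038572 − 1) × 493.7 MeV = 0.038572 × 493.7 = 19.0 MeV.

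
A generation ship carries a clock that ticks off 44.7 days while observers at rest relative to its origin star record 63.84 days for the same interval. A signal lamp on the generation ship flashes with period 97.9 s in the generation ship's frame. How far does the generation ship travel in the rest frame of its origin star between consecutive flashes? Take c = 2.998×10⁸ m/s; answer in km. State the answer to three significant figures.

The time-dilation ratio gives γ = 63.84/44.7 = 1.42819.
β = √(1 − 1/γ²) = 0.71396. Lab-frame period = γτ = 1.42819×97.9 s = 139.82 s. Distance = βc × γτ = 0.71396 × 2.998×10⁸ m/s × 139.82 s = 2.9928×10^10 m = 2.99×10^7 km.

2.99×10^7 km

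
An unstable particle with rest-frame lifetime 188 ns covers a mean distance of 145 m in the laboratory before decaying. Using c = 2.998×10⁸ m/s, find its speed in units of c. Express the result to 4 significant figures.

0.9321c

d = βγcτ ⇒ βγ = d/(cτ) = 145.0 m / (56.3624 m) = 2.5726.
β = (βγ)/√(1+(βγ)²) = 2.5726/√7.61827 = 0.9321.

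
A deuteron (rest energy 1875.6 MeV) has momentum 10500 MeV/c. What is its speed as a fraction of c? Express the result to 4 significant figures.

βγ = pc/(mc²) = 10500/1875.6 = 5.5982.
Since γ² = 1 + (βγ)² = 32.3398, γ = √32.3398 = 5.68681, and β = (βγ)/γ = 5.5982/5.68681 = 0.9844.

0.9844c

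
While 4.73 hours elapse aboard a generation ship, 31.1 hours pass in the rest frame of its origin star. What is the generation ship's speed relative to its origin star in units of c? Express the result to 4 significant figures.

γ = Δt/Δτ = 31.1/4.73 = 6.5751.
β = √(1 − 1/γ²) = √(1 − 0.023131) = √0.976869 = 0.9884.

0.9884c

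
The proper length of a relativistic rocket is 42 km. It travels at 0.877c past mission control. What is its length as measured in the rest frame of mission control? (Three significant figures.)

20.2 km

γ = 1/√(1 − β²) = 1/√(1 − 0.769129) = 1/√0.230871 = 1/0.48049 = 2.0812.
Length contraction: L = L₀/γ = 42/2.0812 = 20.2 km.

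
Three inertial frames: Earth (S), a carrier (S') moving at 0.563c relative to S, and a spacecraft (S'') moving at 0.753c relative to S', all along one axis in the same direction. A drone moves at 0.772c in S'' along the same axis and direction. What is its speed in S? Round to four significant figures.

Compose velocities in two stages. Stage 1 (into S'): u₁ = (0.772+0.753)/(1+0.772×0.753) = 0.96439.
Stage 2 (into S): u = (0.96439+0.563)/(1+0.96439×0.563) = 0.98991, so the speed is 0.9899c.

0.9899c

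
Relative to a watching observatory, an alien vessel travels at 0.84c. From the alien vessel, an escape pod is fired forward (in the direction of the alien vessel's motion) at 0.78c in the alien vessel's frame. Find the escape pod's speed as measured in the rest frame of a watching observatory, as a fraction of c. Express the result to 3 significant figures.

In units of c, u = (u' + v)/(1 + u'v) with u' = 0.78 and v = 0.84.
Numerator: 0.78 + 0.84 = 1.62. Denominator: 1 + (0.78)(0.84) = 1.6552.
u = 1.62/1.6552 = 0.97873, so the speed is 0.979c.

0.979c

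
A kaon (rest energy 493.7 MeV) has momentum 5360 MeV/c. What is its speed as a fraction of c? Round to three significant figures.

βγ = pc/(mc²) = 5360/493.7 = 10.857.
Since γ² = 1 + (βγ)² = 118.874, γ = √118.874 = 10.9029, and β = (βγ)/γ = 10.857/10.9029 = 0.996.

0.996c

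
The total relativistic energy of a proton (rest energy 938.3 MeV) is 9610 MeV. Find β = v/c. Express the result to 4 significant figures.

γ = E/(mc²) = 9610/938.3 = 10.242.
β = √(1 − 1/γ²) = √(1 − 0.00953302) = √0.99046698 = 0.9952.

0.9952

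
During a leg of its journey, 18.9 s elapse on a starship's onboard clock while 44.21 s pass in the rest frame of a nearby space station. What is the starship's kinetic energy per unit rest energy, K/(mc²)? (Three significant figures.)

1.34

The time-dilation ratio gives γ = 44.21/18.9 = 2.33915.
Since K = (γ−1)mc², K/(mc²) = 2.33915 − 1 = 1.34.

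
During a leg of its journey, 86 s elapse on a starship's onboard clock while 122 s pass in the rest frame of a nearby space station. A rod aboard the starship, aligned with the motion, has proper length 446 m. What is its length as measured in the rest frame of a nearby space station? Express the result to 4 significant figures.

The time-dilation ratio gives γ = 122/86 = 1.4186.
L = L₀/γ = 446/1.4186 = 314.4 m.

314.4 m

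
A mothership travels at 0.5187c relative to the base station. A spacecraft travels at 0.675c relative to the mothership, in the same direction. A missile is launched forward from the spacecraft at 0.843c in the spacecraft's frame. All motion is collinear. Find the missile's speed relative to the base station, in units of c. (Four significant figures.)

First combine the missile and spacecraft (S''→S'): u₁ = (0.843 + 0.675)/(1 + 0.843×0.675) = 1.518/1.569025 = 0.96748.
Then combine with the mothership (S'→S): u = (0.96748 + 0.5187)/(1 + 0.96748×0.5187) = 1.48618/1.501831876 = 0.98958.

0.9896c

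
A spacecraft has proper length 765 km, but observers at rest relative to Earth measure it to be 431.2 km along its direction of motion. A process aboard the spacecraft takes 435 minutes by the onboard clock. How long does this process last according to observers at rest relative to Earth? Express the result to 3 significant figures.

772 minutes

Length contraction gives γ = L₀/L = 765/431.2 = 1.77412.
Δt = γΔτ = 1.77412 × 435 = 772 minutes.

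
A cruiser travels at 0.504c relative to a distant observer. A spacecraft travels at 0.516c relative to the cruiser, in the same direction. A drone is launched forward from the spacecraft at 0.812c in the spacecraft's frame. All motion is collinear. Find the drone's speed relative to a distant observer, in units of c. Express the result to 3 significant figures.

0.978c

First combine the drone and spacecraft (S''→S'): u₁ = (0.812 + 0.516)/(1 + 0.812×0.516) = 1.328/1.418992 = 0.93588.
Then combine with the cruiser (S'→S): u = (0.93588 + 0.504)/(1 + 0.93588×0.504) = 1.43988/1.47168352 = 0.97839.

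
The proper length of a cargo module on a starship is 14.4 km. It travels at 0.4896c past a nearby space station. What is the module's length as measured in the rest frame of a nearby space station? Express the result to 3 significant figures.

Lorentz factor: γ = (1 − 0.23970816)^(−1/2) = 1.1469.
Length contraction: L = L₀/γ = 14.4/1.1469 = 12.6 km.

12.6 km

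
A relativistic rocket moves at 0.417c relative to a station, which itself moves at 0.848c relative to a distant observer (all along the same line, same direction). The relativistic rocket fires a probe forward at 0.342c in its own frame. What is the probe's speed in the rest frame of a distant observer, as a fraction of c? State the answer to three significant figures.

First combine the probe and relativistic rocket (S''→S'): u₁ = (0.342 + 0.417)/(1 + 0.342×0.417) = 0.759/1.142614 = 0.66427.
Then combine with the station (S'→S): u = (0.66427 + 0.848)/(1 + 0.66427×0.848) = 1.51227/1.56330096 = 0.96736.

0.967c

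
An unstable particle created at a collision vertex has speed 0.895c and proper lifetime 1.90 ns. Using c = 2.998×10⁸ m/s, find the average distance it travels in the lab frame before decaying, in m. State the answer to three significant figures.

With β = 0.895, γ = 1/√(1 − 0.895²) = 1/√0.198975 = 2.2418.
Lab-frame lifetime: Δt = γτ = 2.2418 × 1.90 ns = 4.2594 ns.
Distance: d = vΔt = 0.895 × 2.998×10⁸ m/s × 4.2594×10^-9 s = 1.14 m.

1.14 m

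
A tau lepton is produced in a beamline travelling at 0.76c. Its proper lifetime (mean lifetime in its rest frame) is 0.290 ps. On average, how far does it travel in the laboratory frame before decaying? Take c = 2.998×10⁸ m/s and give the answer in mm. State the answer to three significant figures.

0.102 mm

γ = 1/√(1 − β²) = 1/√(1 − 0.5776) = 1/√0.4224 = 1/0.649923 = 1.5386.
Lab-frame lifetime: Δt = γτ = 1.5386 × 0.290 ps = 0.44619 ps.
Distance: d = vΔt = 0.76 × 2.998×10⁸ m/s × 4.4619×10^-13 s = 1.02×10^-4 m = 0.102 mm.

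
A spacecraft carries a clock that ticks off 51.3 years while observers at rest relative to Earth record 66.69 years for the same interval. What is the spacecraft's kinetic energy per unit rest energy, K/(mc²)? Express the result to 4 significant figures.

γ = Δt/Δτ = 66.69/51.3 = 1.3.
Since K = (γ−1)mc², K/(mc²) = 1.3 − 1 = 0.3000.

0.3000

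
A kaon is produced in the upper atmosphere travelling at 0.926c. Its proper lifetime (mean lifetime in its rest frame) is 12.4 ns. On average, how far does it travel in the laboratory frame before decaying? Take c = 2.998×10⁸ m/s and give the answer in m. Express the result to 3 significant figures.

9.12 m

With β = 0.926, γ = 1/√(1 − 0.926²) = 1/√0.142524 = 2.6488.
Lab-frame lifetime: Δt = γτ = 2.6488 × 12.4 ns = 32.845 ns.
Distance: d = vΔt = 0.926 × 2.998×10⁸ m/s × 3.2845×10^-8 s = 9.12 m.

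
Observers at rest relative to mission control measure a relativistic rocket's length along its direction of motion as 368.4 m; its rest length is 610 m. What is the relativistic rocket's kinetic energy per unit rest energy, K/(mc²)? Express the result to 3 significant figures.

0.656

Length contraction gives γ = L₀/L = 610/368.4 = 1.65581.
K/(mc²) = γ − 1 = 1.65581 − 1 = 0.656.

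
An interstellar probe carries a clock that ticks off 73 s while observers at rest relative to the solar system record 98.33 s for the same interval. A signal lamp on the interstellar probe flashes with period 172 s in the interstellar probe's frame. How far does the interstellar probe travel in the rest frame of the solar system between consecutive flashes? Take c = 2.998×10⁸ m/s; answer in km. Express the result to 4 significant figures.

4.653×10^7 km

γ = Δt/Δτ = 98.33/73 = 1.34699.
β = √(1 − 1/γ²) = 0.66996. Lab-frame period = γτ = 1.34699×172 s = 231.68 s. Distance = βc × γτ = 0.66996 × 2.998×10⁸ m/s × 231.68 s = 4.6534×10^10 m = 4.653×10^7 km.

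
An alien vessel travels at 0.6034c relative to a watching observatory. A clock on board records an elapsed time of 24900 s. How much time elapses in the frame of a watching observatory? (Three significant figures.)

31200 s

γ = 1/√(1 − β²) = 1/√(1 − 0.36409156) = 1/√0.63590844 = 1/0.797439 = 1.254.
The onboard clock measures proper time, so the interval in the rest frame of a watching observatory is dilated: Δt = γ·Δτ = 1.254 × 24900 s = 31200 s.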